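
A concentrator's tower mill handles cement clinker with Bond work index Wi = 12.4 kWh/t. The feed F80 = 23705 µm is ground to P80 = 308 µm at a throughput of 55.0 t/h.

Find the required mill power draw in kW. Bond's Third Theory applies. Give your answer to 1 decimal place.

W = 10 Wi (1/√P80 − 1/√F80)  [Bond]
W = 10·12.4·(1/√308 − 1/√23705) = 10·12.4·(0.050485) = 6.2602 kWh/t
P = W·T = 6.2602·55.0 = 344.3 kW

P = 344.3 kW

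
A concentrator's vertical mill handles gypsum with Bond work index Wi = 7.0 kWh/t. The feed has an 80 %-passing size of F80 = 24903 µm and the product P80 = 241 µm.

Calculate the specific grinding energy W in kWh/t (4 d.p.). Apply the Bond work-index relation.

W = 10 Wi (1/√P80 − 1/√F80)  [Bond]
1/√241 = 0.064416;  1/√24903 = 0.006337
W = 10·7.0·(0.064416 − 0.006337) = 4.0655 kWh/t

W = 4.0655 kWh/t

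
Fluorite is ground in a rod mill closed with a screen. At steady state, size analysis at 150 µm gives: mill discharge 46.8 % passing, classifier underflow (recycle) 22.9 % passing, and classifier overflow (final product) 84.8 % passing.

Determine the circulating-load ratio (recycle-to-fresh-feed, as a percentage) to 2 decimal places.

CL = 159.00 %

Let r = R/F. Size balance at 150 µm:
(1+r)·d = r·u + o ⇒ r = (o−d)/(d−u)
r = (84.8 − 46.8)/(46.8 − 22.9) = 38.0/23.9 = 1.5900
CL = 100·r = 159.00 %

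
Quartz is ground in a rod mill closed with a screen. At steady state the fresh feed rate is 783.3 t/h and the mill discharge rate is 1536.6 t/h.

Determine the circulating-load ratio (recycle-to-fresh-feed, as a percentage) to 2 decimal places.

Steady state: M = F + R.
R = M − F = 1536.6 − 783.3 = 753.3 t/h
CL = 100·R/F = 100·753.3/783.3 = 96.17 %

CL = 96.17 %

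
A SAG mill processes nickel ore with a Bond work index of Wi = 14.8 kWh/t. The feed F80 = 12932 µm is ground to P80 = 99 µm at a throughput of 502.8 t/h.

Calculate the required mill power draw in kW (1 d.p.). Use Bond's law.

Bond:  W = 10 Wi (1/√P − 1/√F)
W = 10·14.8·(1/√99 − 1/√12932) = 10·14.8·(0.091710) = 13.5731 kWh/t
Power = W × throughput = 13.5731 kWh/t × 502.8 t/h = 6824.6 kW

P = 6824.6 kW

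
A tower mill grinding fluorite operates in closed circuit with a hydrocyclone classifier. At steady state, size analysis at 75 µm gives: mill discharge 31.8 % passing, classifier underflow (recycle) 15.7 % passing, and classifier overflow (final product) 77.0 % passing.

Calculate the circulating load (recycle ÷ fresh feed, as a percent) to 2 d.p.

CL = 280.75 %

Classifier node, passing 75 µm:
Fd + Rd = Ru + Fo ⇒ R/F = (o−d)/(d−u)
r = (77.0 − 31.8)/(31.8 − 15.7) = 45.2/16.1 = 2.8075
CL = 100·r = 280.75 %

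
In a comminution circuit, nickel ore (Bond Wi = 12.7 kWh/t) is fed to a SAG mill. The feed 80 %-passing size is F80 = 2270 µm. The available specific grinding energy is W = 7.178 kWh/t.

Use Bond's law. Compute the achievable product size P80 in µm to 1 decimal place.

P80 = 166.5 µm

W = 10 Wi / √P80 − 10 Wi / √F80
P80^(−½) = W/(10 Wi) + F80^(−½)
  = 7.1780/(10·12.7) + 1/√2270 = 0.056520 + 0.020989 = 0.077508
P80 = (1/0.077508)² = 12.9018² = 166.46 µm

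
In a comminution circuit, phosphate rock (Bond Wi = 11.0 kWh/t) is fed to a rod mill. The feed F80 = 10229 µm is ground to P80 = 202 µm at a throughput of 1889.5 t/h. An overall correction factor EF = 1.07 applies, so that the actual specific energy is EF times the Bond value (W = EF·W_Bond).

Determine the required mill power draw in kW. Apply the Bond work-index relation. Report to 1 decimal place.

W = 10·Wi·(P80^(-½) − F80^(-½))
W = 10·11.0·(1/√202 − 1/√10229) = 10·11.0·(0.060472) = 6.6520 kWh/t
W_actual = 1.07 × 6.6520 = 7.1176 kWh/t
Power = W × throughput = 7.1176 kWh/t × 1889.5 t/h = 13448.7 kW

P = 13448.7 kW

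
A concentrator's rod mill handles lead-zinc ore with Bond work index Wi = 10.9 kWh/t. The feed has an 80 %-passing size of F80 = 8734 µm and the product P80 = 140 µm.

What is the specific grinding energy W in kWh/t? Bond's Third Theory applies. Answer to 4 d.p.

W = 8.0459 kWh/t

W_Bond = 10·Wi·(1/√P₈₀ − 1/√F₈₀)
1/√140 = 0.084515;  1/√8734 = 0.010700
W = 10·10.9·(0.084515 − 0.010700) = 8.0459 kWh/t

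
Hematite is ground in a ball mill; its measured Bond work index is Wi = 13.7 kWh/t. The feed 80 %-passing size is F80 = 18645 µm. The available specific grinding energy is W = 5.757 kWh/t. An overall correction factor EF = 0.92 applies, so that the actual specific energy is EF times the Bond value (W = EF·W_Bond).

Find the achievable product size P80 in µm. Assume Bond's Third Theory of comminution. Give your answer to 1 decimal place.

W = 10·Wi·[P80^(−½) − F80^(−½)]
W_Bond = W / EF = 5.757 / 0.92 = 6.2576 kWh/t
⇒ 1/√P80 = W_Bond/(10·Wi) + 1/√F80
  = 6.2576/(10·13.7) + 1/√18645 = 0.045676 + 0.007324 = 0.052999
P80 = (1/0.052999)² = 18.8681² = 356.01 µm

P80 = 356.0 µm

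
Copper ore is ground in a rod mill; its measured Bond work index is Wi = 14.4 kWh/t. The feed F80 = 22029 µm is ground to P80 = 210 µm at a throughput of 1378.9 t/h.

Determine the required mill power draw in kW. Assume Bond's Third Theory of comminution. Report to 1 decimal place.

P = 12364.2 kW

Bond: W = 10·Wi·(1/√P80 − 1/√F80)
W = 10·14.4·(1/√210 − 1/√22029) = 10·14.4·(0.062269) = 8.9667 kWh/t
P = W·T = 8.9667·1378.9 = 12364.2 kW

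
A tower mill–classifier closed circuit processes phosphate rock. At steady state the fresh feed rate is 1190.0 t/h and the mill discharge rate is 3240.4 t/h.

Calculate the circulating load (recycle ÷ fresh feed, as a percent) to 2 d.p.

Mill node: discharge = fresh + recycle.
R = M − F = 3240.4 − 1190.0 = 2050.4 t/h
CL = 100·R/F = 100·2050.4/1190.0 = 172.30 %

CL = 172.30 %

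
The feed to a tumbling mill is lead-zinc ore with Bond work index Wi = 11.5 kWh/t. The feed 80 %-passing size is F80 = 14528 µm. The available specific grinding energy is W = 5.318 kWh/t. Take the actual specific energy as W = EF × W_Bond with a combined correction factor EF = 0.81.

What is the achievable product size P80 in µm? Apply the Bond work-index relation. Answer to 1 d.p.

P80 = 233.9 µm

W = 10·Wi·(P80^(-½) − F80^(-½))
W_Bond = W / EF = 5.318 / 0.81 = 6.5654 kWh/t
1/√P80 = 1/√F80 + W_Bond/(10·Wi)
  = 6.5654/(10·11.5) + 1/√14528 = 0.057091 + 0.008297 = 0.065387
P80 = (1/0.065387)² = 15.2935² = 233.89 µm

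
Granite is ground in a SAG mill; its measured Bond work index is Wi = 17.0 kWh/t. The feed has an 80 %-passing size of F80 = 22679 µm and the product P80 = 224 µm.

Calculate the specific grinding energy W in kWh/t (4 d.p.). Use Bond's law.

W = 10·Wi·(P80^(-½) − F80^(-½))
1/√224 = 0.066815;  1/√22679 = 0.006640
W = 10·17.0·(0.066815 − 0.006640) = 10.2298 kWh/t

W = 10.2298 kWh/t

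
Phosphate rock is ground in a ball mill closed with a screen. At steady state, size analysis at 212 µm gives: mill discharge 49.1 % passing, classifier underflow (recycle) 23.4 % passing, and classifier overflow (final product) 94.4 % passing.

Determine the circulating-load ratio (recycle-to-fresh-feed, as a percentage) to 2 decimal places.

CL = 176.26 %

Two-product formula at 212 µm:
Fd + Rd = Ru + Fo ⇒ R/F = (o−d)/(d−u)
r = (94.4 − 49.1)/(49.1 − 23.4) = 45.3/25.7 = 1.7626
CL = 100·r = 176.26 %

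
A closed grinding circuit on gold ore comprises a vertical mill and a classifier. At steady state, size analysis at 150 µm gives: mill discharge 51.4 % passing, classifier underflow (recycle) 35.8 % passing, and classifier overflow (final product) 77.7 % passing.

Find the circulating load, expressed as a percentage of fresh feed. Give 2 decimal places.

CL = 168.59 %

Balance %-passing 150 µm (r = R/F):
(1+r)d = ru + o → r = (o−d)/(d−u)
r = (77.7 − 51.4)/(51.4 − 35.8) = 26.3/15.6 = 1.6859
CL = 100·r = 168.59 %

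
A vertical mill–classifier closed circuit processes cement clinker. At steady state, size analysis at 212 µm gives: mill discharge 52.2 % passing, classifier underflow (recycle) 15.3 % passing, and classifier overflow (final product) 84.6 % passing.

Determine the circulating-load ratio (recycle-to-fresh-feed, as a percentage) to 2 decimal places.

Two-product formula at 212 µm:
Fd + Rd = Ru + Fo ⇒ R/F = (o−d)/(d−u)
r = (84.6 − 52.2)/(52.2 − 15.3) = 32.4/36.9 = 0.8780
CL = 100·r = 87.80 %

CL = 87.80 %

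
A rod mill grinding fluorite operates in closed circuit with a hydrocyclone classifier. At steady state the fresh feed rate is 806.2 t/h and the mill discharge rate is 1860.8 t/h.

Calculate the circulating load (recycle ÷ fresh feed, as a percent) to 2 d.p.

CL = 130.81 %

Steady state: M = F + R.
R = M − F = 1860.8 − 806.2 = 1054.6 t/h
CL = 100·R/F = 100·1054.6/806.2 = 130.81 %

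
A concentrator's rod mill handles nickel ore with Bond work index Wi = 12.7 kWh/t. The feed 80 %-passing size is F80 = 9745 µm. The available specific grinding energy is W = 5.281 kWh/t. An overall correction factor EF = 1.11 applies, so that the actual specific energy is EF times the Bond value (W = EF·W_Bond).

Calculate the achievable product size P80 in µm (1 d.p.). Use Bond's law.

W = 10 Wi (P80^-0.5 − F80^-0.5)
W_Bond = W / EF = 5.281 / 1.11 = 4.7577 kWh/t
⇒ 1/√P80 = W_Bond/(10·Wi) + 1/√F80
  = 4.7577/(10·12.7) + 1/√9745 = 0.037462 + 0.010130 = 0.047592
P80 = (1/0.047592)² = 21.0120² = 441.50 µm

P80 = 441.5 µm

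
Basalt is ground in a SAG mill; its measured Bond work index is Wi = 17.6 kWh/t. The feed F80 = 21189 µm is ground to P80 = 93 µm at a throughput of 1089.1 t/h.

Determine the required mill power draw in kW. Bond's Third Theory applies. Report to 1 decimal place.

W = 10 Wi / √P80 − 10 Wi / √F80
W = 10·17.6·(1/√93 − 1/√21189) = 10·17.6·(0.096825) = 17.0413 kWh/t
Mill draw = 17.0413 × 1089.1 = 18559.6 kW

P = 18559.6 kW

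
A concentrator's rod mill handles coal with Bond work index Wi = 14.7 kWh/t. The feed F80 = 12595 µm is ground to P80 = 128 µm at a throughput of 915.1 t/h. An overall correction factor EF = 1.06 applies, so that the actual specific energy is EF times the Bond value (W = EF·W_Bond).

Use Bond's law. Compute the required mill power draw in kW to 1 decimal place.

P = 11332.8 kW

W = 10 Wi (1/√P80 − 1/√F80)  [Bond]
W = 10·14.7·(1/√128 − 1/√12595) = 10·14.7·(0.079478) = 11.6832 kWh/t
With EF = 1.06: W = 11.6832·1.06 = 12.3842 kWh/t
Mill draw = 12.3842 × 915.1 = 11332.8 kW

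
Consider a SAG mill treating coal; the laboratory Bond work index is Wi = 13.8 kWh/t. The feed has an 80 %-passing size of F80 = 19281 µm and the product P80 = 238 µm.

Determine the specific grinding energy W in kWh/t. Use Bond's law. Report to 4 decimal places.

W = 7.9514 kWh/t

Bond:  W = 10 Wi (1/√P − 1/√F)
1/√238 = 0.064820;  1/√19281 = 0.007202
W = 10·13.8·(0.064820 − 0.007202) = 7.9514 kWh/t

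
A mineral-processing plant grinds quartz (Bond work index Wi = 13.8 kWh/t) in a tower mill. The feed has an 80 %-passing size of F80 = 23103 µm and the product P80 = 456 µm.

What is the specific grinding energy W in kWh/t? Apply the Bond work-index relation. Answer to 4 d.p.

W = 10·Wi·[P80^(−½) − F80^(−½)]
1/√456 = 0.046829;  1/√23103 = 0.006579
W = 10·13.8·(0.046829 − 0.006579) = 5.5545 kWh/t

W = 5.5545 kWh/t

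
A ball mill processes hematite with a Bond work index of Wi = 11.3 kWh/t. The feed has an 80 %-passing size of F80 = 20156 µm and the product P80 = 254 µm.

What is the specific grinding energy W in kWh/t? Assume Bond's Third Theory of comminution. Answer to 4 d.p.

W = 6.2943 kWh/t

Bond: W = 10·Wi·(1/√P80 − 1/√F80)
1/√254 = 0.062746;  1/√20156 = 0.007044
W = 10·11.3·(0.062746 − 0.007044) = 6.2943 kWh/t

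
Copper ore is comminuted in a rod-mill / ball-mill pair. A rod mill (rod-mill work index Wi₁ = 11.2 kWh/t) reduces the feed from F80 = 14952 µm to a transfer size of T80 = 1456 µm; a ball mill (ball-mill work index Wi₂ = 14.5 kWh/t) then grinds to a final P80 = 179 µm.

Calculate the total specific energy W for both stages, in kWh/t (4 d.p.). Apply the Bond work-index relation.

W = 9.0570 kWh/t

W = 10·Wi·(P80^(-½) − F80^(-½))
Stage 1 (14952→1456 µm, Wi₁=11.2): W₁ = 10·11.2·(0.026207 − 0.008178) = 2.0193 kWh/t
Stage 2 (1456→179 µm, Wi₂=14.5): W₂ = 10·14.5·(0.074744 − 0.026207) = 7.0378 kWh/t
W = W₁ + W₂ = 2.0193 + 7.0378 = 9.0570 kWh/t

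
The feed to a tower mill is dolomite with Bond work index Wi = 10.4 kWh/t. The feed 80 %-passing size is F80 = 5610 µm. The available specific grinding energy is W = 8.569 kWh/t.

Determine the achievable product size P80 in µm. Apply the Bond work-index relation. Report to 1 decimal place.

W = 10 Wi (1/√P80 − 1/√F80)  [Bond]
P80^-0.5 = F80^-0.5 + W/(10 Wi)
  = 8.5690/(10·10.4) + 1/√5610 = 0.082394 + 0.013351 = 0.095745
P80 = (1/0.095745)² = 10.4444² = 109.08 µm

P80 = 109.1 µm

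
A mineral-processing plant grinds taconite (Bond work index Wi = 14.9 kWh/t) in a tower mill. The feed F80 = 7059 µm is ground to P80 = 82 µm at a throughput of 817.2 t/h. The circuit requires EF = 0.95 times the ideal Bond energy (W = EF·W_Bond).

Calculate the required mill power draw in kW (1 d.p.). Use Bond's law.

W = 10 Wi (1/√P80 − 1/√F80)  [Bond]
W = 10·14.9·(1/√82 − 1/√7059) = 10·14.9·(0.098529) = 14.6809 kWh/t
With EF = 0.95: W = 14.6809·0.95 = 13.9468 kWh/t
P_mill = W·ṁ = 13.9468·817.2 = 11397.3 kW

P = 11397.3 kW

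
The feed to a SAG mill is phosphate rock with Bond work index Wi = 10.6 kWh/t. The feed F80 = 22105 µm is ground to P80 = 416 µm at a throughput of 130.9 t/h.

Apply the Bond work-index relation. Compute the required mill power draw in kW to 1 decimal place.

Bond: W = 10·Wi·(1/√P80 − 1/√F80)
W = 10·10.6·(1/√416 − 1/√22105) = 10·10.6·(0.042303) = 4.4841 kWh/t
Mill draw = 4.4841 × 130.9 = 587.0 kW

P = 587.0 kW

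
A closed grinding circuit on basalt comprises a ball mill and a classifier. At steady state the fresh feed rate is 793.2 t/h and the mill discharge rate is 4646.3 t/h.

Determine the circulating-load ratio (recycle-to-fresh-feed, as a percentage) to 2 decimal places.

CL = 485.77 %

Steady state: M = F + R.
R = M − F = 4646.3 − 793.2 = 3853.1 t/h
CL = 100·R/F = 100·3853.1/793.2 = 485.77 %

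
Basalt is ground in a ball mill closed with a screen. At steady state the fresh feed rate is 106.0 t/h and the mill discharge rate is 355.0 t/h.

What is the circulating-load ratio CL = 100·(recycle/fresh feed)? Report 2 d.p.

Steady state: M = F + R.
R = M − F = 355.0 − 106.0 = 249.0 t/h
CL = 100·R/F = 100·249.0/106.0 = 234.91 %

CL = 234.91 %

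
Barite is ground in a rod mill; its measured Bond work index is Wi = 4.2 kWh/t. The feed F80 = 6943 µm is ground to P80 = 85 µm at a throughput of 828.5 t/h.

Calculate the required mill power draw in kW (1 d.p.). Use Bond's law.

W = 10·Wi·[P80^(−½) − F80^(−½)]
W = 10·4.2·(1/√85 − 1/√6943) = 10·4.2·(0.096464) = 4.0515 kWh/t
Power = W × throughput = 4.0515 kWh/t × 828.5 t/h = 3356.7 kW

P = 3356.7 kW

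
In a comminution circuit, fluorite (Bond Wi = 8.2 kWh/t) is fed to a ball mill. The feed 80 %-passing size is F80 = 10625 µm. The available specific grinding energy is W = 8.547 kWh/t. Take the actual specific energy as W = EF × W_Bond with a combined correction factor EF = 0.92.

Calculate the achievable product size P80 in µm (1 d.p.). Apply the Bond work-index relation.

P80 = 66.1 µm

W = 10 Wi (P80^-0.5 − F80^-0.5)
W_Bond = W / EF = 8.547 / 0.92 = 9.2902 kWh/t
P80^-0.5 = F80^-0.5 + W_Bond/(10 Wi)
  = 9.2902/(10·8.2) + 1/√10625 = 0.113295 + 0.009701 = 0.122997
P80 = (1/0.122997)² = 8.1303² = 66.10 µm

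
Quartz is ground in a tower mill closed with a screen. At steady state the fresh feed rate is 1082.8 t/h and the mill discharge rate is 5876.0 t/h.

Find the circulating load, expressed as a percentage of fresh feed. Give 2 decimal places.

CL = 442.67 %

Discharge = new feed + return, hence
R = M − F = 5876.0 − 1082.8 = 4793.2 t/h
CL = 100·R/F = 100·4793.2/1082.8 = 442.67 %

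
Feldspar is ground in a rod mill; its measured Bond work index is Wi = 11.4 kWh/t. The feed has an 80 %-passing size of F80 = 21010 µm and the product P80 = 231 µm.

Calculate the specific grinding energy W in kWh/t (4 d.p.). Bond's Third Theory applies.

Bond:  W = 10 Wi (1/√P − 1/√F)
1/√231 = 0.065795;  1/√21010 = 0.006899
W = 10·11.4·(0.065795 − 0.006899) = 6.7142 kWh/t

W = 6.7142 kWh/t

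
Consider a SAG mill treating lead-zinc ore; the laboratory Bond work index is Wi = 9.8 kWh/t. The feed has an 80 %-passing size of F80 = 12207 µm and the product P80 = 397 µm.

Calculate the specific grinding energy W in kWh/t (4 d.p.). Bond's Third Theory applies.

W = 4.0315 kWh/t

W = 10·Wi·[P80^(−½) − F80^(−½)]
1/√397 = 0.050189;  1/√12207 = 0.009051
W = 10·9.8·(0.050189 − 0.009051) = 4.0315 kWh/t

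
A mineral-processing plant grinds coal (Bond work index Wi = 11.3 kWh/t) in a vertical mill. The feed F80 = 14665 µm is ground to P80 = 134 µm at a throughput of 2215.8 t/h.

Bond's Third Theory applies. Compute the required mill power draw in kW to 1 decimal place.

Bond:  W = 10 Wi (1/√P − 1/√F)
W = 10·11.3·(1/√134 − 1/√14665) = 10·11.3·(0.078129) = 8.8286 kWh/t
P = W·T = 8.8286·2215.8 = 19562.4 kW

P = 19562.4 kW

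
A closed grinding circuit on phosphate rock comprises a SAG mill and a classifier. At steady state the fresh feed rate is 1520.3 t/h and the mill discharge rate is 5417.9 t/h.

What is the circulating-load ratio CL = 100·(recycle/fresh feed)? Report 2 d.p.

CL = 256.37 %

Mill node: discharge = fresh + recycle.
R = M − F = 5417.9 − 1520.3 = 3897.6 t/h
CL = 100·R/F = 100·3897.6/1520.3 = 256.37 %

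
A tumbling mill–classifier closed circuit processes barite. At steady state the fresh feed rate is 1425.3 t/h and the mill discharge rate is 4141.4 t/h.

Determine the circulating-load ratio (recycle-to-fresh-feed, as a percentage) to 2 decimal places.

CL = 190.56 %

Mill node: discharge = fresh + recycle.
R = M − F = 4141.4 − 1425.3 = 2716.1 t/h
CL = 100·R/F = 100·2716.1/1425.3 = 190.56 %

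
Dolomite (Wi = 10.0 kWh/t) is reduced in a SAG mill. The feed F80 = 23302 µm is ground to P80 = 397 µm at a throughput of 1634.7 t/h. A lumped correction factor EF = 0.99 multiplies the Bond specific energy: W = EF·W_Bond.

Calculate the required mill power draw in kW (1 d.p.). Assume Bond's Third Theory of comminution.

W = 10 Wi (1/√P80 − 1/√F80)  [Bond]
W = 10·10.0·(1/√397 − 1/√23302) = 10·10.0·(0.043638) = 4.3638 kWh/t
With EF = 0.99: W = 4.3638·0.99 = 4.3201 kWh/t
Power = W × throughput = 4.3201 kWh/t × 1634.7 t/h = 7062.1 kW

P = 7062.1 kW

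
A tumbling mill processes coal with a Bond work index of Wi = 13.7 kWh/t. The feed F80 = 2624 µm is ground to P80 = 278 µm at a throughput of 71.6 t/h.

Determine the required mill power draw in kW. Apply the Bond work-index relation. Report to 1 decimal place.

P = 396.8 kW

Bond: W = 10·Wi·(1/√P80 − 1/√F80)
W = 10·13.7·(1/√278 − 1/√2624) = 10·13.7·(0.040454) = 5.5422 kWh/t
Mill draw = 5.5422 × 71.6 = 396.8 kW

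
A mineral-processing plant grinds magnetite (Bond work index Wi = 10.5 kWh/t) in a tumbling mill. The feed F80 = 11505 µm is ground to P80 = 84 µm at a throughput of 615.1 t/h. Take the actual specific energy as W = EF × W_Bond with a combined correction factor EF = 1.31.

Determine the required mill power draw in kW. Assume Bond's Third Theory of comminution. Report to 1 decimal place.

P = 8442.6 kW

W = 10 Wi / √P80 − 10 Wi / √F80
W = 10·10.5·(1/√84 − 1/√11505) = 10·10.5·(0.099786) = 10.4775 kWh/t
With EF = 1.31: W = 10.4775·1.31 = 13.7256 kWh/t
Power = W × throughput = 13.7256 kWh/t × 615.1 t/h = 8442.6 kW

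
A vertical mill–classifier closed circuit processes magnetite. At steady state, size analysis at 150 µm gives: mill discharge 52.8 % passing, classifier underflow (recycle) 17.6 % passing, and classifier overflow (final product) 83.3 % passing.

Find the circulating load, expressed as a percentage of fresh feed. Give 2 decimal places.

CL = 86.65 %

Mass balance on the −150 µm fraction:
Fd + Rd = Ru + Fo ⇒ R/F = (o−d)/(d−u)
r = (83.3 − 52.8)/(52.8 − 17.6) = 30.5/35.2 = 0.8665
CL = 100·r = 86.65 %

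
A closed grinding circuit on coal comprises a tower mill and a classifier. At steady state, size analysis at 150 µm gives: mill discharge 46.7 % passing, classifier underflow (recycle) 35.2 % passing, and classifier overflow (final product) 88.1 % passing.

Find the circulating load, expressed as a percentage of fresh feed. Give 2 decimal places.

CL = 360.00 %

Let r = R/F. Size balance at 150 µm:
Fd + Rd = Ru + Fo ⇒ R/F = (o−d)/(d−u)
r = (88.1 − 46.7)/(46.7 − 35.2) = 41.4/11.5 = 3.6000
CL = 100·r = 360.00 %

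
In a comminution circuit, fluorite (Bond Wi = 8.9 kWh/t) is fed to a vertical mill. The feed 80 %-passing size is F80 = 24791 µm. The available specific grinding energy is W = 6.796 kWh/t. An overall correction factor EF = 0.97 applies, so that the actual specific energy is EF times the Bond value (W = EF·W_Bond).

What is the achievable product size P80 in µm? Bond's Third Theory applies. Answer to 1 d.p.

W = 10 Wi / √P80 − 10 Wi / √F80
W_Bond = W / EF = 6.796 / 0.97 = 7.0062 kWh/t
⇒ 1/√P80 = W_Bond/(10·Wi) + 1/√F80
  = 7.0062/(10·8.9) + 1/√24791 = 0.078721 + 0.006351 = 0.085072
P80 = (1/0.085072)² = 11.7547² = 138.17 µm

P80 = 138.2 µm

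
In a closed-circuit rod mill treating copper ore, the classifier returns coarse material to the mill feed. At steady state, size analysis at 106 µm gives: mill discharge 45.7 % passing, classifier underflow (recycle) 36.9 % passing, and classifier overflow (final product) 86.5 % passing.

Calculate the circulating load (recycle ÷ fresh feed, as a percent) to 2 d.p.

CL = 463.64 %

Classifier node, passing 106 µm:
r = (o − d)/(d − u)
r = (86.5 − 45.7)/(45.7 − 36.9) = 40.8/8.8 = 4.6364
CL = 100·r = 463.64 %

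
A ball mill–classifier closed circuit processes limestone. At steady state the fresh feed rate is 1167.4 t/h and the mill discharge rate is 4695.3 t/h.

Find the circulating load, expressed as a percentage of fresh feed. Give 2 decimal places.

CL = 302.20 %

Discharge = new feed + return, hence
R = M − F = 4695.3 − 1167.4 = 3527.9 t/h
CL = 100·R/F = 100·3527.9/1167.4 = 302.20 %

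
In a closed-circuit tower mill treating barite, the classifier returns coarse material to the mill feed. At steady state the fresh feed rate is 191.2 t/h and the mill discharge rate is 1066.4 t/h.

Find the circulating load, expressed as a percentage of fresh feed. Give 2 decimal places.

Steady state: M = F + R.
R = M − F = 1066.4 − 191.2 = 875.2 t/h
CL = 100·R/F = 100·875.2/191.2 = 457.74 %

CL = 457.74 %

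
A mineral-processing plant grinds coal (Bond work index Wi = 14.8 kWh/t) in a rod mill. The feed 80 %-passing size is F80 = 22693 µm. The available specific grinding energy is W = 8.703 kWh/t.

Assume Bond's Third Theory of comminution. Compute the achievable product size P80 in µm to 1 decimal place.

W = 10 Wi / √P80 − 10 Wi / √F80
P80^-0.5 = F80^-0.5 + W/(10 Wi)
  = 8.7030/(10·14.8) + 1/√22693 = 0.058804 + 0.006638 = 0.065442
P80 = (1/0.065442)² = 15.2806² = 233.50 µm

P80 = 233.5 µm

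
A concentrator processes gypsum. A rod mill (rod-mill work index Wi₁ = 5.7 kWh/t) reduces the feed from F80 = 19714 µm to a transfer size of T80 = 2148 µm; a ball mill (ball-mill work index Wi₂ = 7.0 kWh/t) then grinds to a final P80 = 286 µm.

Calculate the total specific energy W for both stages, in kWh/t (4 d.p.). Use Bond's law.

W = 3.4527 kWh/t

W = 10·Wi·(P80^(-½) − F80^(-½))
Stage 1 (19714→2148 µm, Wi₁=5.7): W₁ = 10·5.7·(0.021577 − 0.007122) = 0.8239 kWh/t
Stage 2 (2148→286 µm, Wi₂=7.0): W₂ = 10·7.0·(0.059131 − 0.021577) = 2.6288 kWh/t
W = W₁ + W₂ = 0.8239 + 2.6288 = 3.4527 kWh/t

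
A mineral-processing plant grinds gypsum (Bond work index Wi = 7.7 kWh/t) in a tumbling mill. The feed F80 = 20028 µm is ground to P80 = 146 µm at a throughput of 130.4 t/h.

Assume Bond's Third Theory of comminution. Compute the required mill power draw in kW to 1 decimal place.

W = 10·Wi·(P80^(-½) − F80^(-½))
W = 10·7.7·(1/√146 − 1/√20028) = 10·7.7·(0.075694) = 5.8285 kWh/t
P_mill = W·ṁ = 5.8285·130.4 = 760.0 kW

P = 760.0 kW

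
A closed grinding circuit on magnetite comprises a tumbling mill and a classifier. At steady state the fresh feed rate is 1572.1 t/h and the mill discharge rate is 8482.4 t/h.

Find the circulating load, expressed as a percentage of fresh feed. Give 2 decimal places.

Steady state: M = F + R.
R = M − F = 8482.4 − 1572.1 = 6910.3 t/h
CL = 100·R/F = 100·6910.3/1572.1 = 439.56 %

CL = 439.56 %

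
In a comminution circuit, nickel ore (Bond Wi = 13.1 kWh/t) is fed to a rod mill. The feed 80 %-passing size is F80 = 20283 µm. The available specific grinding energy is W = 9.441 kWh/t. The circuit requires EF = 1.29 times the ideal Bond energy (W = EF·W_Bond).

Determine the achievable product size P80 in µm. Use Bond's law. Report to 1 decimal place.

Bond: W = 10·Wi·(1/√P80 − 1/√F80)
W_Bond = W / EF = 9.441 / 1.29 = 7.3186 kWh/t
P80^(−½) = W_Bond/(10 Wi) + F80^(−½)
  = 7.3186/(10·13.1) + 1/√20283 = 0.055867 + 0.007022 = 0.062889
P80 = (1/0.062889)² = 15.9011² = 252.84 µm

P80 = 252.8 µm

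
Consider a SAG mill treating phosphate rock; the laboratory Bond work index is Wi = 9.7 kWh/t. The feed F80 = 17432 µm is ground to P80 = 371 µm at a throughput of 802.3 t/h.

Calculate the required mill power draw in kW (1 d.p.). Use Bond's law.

W_Bond = 10·Wi·(1/√P₈₀ − 1/√F₈₀)
W = 10·9.7·(1/√371 − 1/√17432) = 10·9.7·(0.044343) = 4.3013 kWh/t
P = W·T = 4.3013·802.3 = 3450.9 kW

P = 3450.9 kW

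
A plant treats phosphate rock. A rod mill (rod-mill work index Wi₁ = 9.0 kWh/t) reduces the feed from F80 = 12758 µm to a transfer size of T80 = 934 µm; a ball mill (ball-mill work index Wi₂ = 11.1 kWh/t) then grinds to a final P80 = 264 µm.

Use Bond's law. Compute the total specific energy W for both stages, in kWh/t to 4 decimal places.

W = 10 Wi / √P80 − 10 Wi / √F80
Stage 1 (12758→934 µm, Wi₁=9.0): W₁ = 10·9.0·(0.032721 − 0.008853) = 2.1481 kWh/t
Stage 2 (934→264 µm, Wi₂=11.1): W₂ = 10·11.1·(0.061546 − 0.032721) = 3.1995 kWh/t
W = W₁ + W₂ = 2.1481 + 3.1995 = 5.3476 kWh/t

W = 5.3476 kWh/t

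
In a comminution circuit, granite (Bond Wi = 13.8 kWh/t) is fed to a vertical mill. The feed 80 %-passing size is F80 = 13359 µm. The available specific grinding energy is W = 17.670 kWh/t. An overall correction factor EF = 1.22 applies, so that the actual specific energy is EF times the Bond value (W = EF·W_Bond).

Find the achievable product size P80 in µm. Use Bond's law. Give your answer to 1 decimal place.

P80 = 77.5 µm

W = 10 Wi (1/√P80 − 1/√F80)  [Bond]
W_Bond = W / EF = 17.670 / 1.22 = 14.4836 kWh/t
P80^(−½) = W_Bond/(10 Wi) + F80^(−½)
  = 14.4836/(10·13.8) + 1/√13359 = 0.104954 + 0.008652 = 0.113606
P80 = (1/0.113606)² = 8.8024² = 77.48 µm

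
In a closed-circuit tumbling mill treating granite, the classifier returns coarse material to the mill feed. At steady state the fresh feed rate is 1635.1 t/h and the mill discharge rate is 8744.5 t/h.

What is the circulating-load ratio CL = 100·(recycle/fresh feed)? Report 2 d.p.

Discharge = new feed + return, hence
R = M − F = 8744.5 − 1635.1 = 7109.4 t/h
CL = 100·R/F = 100·7109.4/1635.1 = 434.80 %

CL = 434.80 %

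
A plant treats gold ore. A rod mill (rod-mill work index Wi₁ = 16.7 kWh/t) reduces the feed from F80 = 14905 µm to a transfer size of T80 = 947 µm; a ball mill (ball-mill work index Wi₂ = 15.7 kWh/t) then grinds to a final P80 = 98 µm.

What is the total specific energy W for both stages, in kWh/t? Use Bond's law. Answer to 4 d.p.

W = 10 Wi / √P80 − 10 Wi / √F80
Stage 1 (14905→947 µm, Wi₁=16.7): W₁ = 10·16.7·(0.032496 − 0.008191) = 4.0589 kWh/t
Stage 2 (947→98 µm, Wi₂=15.7): W₂ = 10·15.7·(0.101015 − 0.032496) = 10.7576 kWh/t
W = W₁ + W₂ = 4.0589 + 10.7576 = 14.8165 kWh/t

W = 14.8165 kWh/t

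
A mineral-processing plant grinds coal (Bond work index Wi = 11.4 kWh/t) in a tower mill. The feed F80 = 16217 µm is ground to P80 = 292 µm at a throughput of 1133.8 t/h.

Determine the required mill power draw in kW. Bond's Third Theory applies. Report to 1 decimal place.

W = 10 Wi / √P80 − 10 Wi / √F80
W = 10·11.4·(1/√292 − 1/√16217) = 10·11.4·(0.050668) = 5.7761 kWh/t
P_mill = W·ṁ = 5.7761·1133.8 = 6549.0 kW

P = 6549.0 kW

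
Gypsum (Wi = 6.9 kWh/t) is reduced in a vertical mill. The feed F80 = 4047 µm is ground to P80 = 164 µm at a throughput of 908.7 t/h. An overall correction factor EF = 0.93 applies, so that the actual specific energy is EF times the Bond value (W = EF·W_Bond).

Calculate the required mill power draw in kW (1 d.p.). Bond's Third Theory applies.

P = 3636.7 kW

W = 10·Wi·[P80^(−½) − F80^(−½)]
W = 10·6.9·(1/√164 − 1/√4047) = 10·6.9·(0.062368) = 4.3034 kWh/t
With EF = 0.93: W = 4.3034·0.93 = 4.0021 kWh/t
P_mill = W·ṁ = 4.0021·908.7 = 3636.7 kW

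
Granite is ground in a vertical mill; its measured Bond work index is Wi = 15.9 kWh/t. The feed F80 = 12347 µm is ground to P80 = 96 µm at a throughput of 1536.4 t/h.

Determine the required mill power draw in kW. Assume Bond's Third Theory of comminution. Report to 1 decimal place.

Bond: W = 10·Wi·(1/√P80 − 1/√F80)
W = 10·15.9·(1/√96 − 1/√12347) = 10·15.9·(0.093063) = 14.7969 kWh/t
Power = W × throughput = 14.7969 kWh/t × 1536.4 t/h = 22734.0 kW

P = 22734.0 kW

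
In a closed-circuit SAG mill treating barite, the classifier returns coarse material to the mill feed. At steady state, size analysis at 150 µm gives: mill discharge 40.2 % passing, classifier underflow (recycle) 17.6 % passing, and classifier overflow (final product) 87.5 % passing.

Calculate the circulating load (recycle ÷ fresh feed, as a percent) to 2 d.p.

CL = 209.29 %

Let r = R/F. Size balance at 150 µm:
(1+r)d = ru + o → r = (o−d)/(d−u)
r = (87.5 − 40.2)/(40.2 − 17.6) = 47.3/22.6 = 2.0929
CL = 100·r = 209.29 %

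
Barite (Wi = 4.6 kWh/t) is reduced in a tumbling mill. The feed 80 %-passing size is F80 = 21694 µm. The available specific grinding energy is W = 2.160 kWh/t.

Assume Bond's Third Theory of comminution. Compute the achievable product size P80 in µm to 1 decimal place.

W = 10 Wi / √P80 − 10 Wi / √F80
⇒ 1/√P80 = W/(10 Wi) + 1/√F80
  = 2.1600/(10·4.6) + 1/√21694 = 0.046957 + 0.006789 = 0.053746
P80 = (1/0.053746)² = 18.6061² = 346.19 µm

P80 = 346.2 µm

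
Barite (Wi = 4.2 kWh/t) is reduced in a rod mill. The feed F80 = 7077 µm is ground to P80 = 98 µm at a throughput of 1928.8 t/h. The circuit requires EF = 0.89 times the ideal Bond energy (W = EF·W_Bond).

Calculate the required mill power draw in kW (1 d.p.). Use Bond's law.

P = 6426.0 kW

W = 10·Wi·(P80^(-½) − F80^(-½))
W = 10·4.2·(1/√98 − 1/√7077) = 10·4.2·(0.089128) = 3.7434 kWh/t
Corrected W = EF·W_Bond = 0.89·3.7434 = 3.3316 kWh/t
P_mill = W·ṁ = 3.3316·1928.8 = 6426.0 kW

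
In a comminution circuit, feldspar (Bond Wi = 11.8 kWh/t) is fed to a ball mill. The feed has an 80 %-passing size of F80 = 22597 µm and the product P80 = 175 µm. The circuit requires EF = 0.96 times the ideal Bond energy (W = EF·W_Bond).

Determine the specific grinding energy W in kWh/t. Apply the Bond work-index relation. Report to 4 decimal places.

W = 7.8096 kWh/t

W = 10·Wi·[P80^(−½) − F80^(−½)]
1/√175 = 0.075593;  1/√22597 = 0.006652
W = 10·11.8·(0.075593 − 0.006652) = 8.1350 kWh/t
W_actual = 0.96 × 8.1350 = 7.8096 kWh/t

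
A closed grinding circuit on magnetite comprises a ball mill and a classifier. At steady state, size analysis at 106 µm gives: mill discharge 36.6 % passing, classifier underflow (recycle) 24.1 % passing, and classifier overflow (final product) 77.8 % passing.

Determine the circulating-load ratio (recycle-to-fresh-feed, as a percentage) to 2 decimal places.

CL = 329.60 %

Balance %-passing 106 µm (r = R/F):
r = (o − d)/(d − u)
r = (77.8 − 36.6)/(36.6 − 24.1) = 41.2/12.5 = 3.2960
CL = 100·r = 329.60 %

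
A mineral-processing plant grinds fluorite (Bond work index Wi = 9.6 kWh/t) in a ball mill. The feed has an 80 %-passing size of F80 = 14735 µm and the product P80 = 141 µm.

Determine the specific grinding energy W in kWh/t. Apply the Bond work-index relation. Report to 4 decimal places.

W = 7.2938 kWh/t

W = 10 Wi (1/√P80 − 1/√F80)  [Bond]
1/√141 = 0.084215;  1/√14735 = 0.008238
W = 10·9.6·(0.084215 − 0.008238) = 7.2938 kWh/t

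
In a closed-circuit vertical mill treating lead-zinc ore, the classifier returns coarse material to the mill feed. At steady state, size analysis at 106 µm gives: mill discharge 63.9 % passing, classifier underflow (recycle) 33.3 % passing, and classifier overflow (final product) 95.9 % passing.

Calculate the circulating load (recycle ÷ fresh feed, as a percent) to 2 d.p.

CL = 104.58 %

Two-product formula at 106 µm:
r = (o − d)/(d − u)
r = (95.9 − 63.9)/(63.9 − 33.3) = 32.0/30.6 = 1.0458
CL = 100·r = 104.58 %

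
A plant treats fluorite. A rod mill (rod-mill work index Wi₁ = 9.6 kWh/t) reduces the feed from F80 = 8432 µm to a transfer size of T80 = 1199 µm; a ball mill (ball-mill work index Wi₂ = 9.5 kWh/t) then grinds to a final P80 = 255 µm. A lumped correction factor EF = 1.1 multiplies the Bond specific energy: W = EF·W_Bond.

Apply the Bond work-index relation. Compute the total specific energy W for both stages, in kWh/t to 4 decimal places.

W = 5.4258 kWh/t

Bond: W = 10·Wi·(1/√P80 − 1/√F80)
Stage 1 (8432→1199 µm, Wi₁=9.6): W₁ = 10·9.6·(0.028880 − 0.010890) = 1.7270 kWh/t
Stage 2 (1199→255 µm, Wi₂=9.5): W₂ = 10·9.5·(0.062622 − 0.028880) = 3.2056 kWh/t
W = W₁ + W₂ = 1.7270 + 3.2056 = 4.9326 kWh/t
With EF = 1.1: W = 4.9326·1.1 = 5.4258 kWh/t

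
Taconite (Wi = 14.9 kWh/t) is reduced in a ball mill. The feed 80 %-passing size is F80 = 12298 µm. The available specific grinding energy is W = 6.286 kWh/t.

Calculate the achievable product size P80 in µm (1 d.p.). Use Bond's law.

P80 = 381.4 µm

W = 10 Wi (1/√P80 − 1/√F80)  [Bond]
1/√P80 = 1/√F80 + W/(10·Wi)
  = 6.2860/(10·14.9) + 1/√12298 = 0.042188 + 0.009017 = 0.051205
P80 = (1/0.051205)² = 19.5292² = 381.39 µm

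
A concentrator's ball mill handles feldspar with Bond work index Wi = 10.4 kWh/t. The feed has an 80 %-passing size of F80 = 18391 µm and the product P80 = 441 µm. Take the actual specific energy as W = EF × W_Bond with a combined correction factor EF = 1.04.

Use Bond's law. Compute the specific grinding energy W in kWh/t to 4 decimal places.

W_Bond = 10·Wi·(1/√P₈₀ − 1/√F₈₀)
1/√441 = 0.047619;  1/√18391 = 0.007374
W = 10·10.4·(0.047619 − 0.007374) = 4.1855 kWh/t
W_actual = 1.04 × 4.1855 = 4.3529 kWh/t

W = 4.3529 kWh/t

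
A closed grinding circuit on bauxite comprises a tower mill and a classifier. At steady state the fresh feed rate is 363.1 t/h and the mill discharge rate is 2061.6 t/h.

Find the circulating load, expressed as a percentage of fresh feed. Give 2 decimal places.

Discharge = new feed + return, hence
R = M − F = 2061.6 − 363.1 = 1698.5 t/h
CL = 100·R/F = 100·1698.5/363.1 = 467.78 %

CL = 467.78 %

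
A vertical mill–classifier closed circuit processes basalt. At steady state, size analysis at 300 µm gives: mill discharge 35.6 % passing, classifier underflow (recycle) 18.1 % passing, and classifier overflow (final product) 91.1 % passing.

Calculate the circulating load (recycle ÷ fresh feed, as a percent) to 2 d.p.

CL = 317.14 %

Balance %-passing 300 µm (r = R/F):
(1+r)·d = r·u + o ⇒ r = (o−d)/(d−u)
r = (91.1 − 35.6)/(35.6 − 18.1) = 55.5/17.5 = 3.1714
CL = 100·r = 317.14 %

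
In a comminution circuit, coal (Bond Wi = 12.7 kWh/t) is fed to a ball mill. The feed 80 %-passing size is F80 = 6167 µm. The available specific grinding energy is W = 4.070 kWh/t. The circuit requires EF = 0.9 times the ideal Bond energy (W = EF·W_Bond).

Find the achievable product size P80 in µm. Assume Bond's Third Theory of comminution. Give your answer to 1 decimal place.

W = 10·Wi·(P80^(-½) − F80^(-½))
W_Bond = W / EF = 4.070 / 0.9 = 4.5222 kWh/t
P80^-0.5 = F80^-0.5 + W_Bond/(10 Wi)
  = 4.5222/(10·12.7) + 1/√6167 = 0.035608 + 0.012734 = 0.048342
P80 = (1/0.048342)² = 20.6859² = 427.91 µm

P80 = 427.9 µm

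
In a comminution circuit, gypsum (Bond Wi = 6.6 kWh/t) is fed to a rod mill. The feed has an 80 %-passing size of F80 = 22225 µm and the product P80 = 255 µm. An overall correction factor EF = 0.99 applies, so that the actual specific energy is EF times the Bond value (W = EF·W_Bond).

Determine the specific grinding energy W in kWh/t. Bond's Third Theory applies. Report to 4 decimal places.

W = 3.6535 kWh/t

W = 10 Wi (1/√P80 − 1/√F80)  [Bond]
1/√255 = 0.062622;  1/√22225 = 0.006708
W = 10·6.6·(0.062622 − 0.006708) = 3.6904 kWh/t
W_actual = 0.99 × 3.6904 = 3.6535 kWh/t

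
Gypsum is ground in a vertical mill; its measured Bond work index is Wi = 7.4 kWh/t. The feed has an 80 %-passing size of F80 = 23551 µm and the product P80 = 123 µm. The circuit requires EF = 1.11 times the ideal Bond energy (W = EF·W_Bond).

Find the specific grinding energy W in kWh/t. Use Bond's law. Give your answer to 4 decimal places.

W = 6.8711 kWh/t

Bond: W = 10·Wi·(1/√P80 − 1/√F80)
1/√123 = 0.090167;  1/√23551 = 0.006516
W = 10·7.4·(0.090167 − 0.006516) = 6.1902 kWh/t
Apply correction: 6.1902 × 1.11 = 6.8711 kWh/t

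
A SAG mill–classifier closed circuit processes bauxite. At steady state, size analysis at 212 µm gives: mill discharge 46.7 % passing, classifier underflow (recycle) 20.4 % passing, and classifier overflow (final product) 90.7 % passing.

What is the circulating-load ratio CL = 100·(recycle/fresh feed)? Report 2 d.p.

Mass balance on the −212 µm fraction:
(1+r)·d = r·u + o ⇒ r = (o−d)/(d−u)
r = (90.7 − 46.7)/(46.7 − 20.4) = 44.0/26.3 = 1.6730
CL = 100·r = 167.30 %

CL = 167.30 %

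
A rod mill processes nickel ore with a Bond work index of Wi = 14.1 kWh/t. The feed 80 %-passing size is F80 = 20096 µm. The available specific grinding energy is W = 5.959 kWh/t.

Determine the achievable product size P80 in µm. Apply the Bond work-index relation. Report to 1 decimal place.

P80 = 411.2 µm

Bond: W = 10·Wi·(1/√P80 − 1/√F80)
P80^-0.5 = F80^-0.5 + W/(10 Wi)
  = 5.9590/(10·14.1) + 1/√20096 = 0.042262 + 0.007054 = 0.049317
P80 = (1/0.049317)² = 20.2772² = 411.16 µm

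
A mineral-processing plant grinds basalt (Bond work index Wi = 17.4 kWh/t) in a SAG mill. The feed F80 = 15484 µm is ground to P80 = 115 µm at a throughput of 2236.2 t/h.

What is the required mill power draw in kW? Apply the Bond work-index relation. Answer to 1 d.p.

P = 33156.7 kW

Bond:  W = 10 Wi (1/√P − 1/√F)
W = 10·17.4·(1/√115 − 1/√15484) = 10·17.4·(0.085214) = 14.8273 kWh/t
Mill draw = 14.8273 × 2236.2 = 33156.7 kW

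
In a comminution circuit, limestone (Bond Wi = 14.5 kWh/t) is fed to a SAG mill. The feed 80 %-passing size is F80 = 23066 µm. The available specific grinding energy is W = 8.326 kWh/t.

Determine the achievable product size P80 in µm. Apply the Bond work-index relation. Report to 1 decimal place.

W = 10·Wi·(P80^(-½) − F80^(-½))
1/√P80 = 1/√F80 + W/(10·Wi)
  = 8.3260/(10·14.5) + 1/√23066 = 0.057421 + 0.006584 = 0.064005
P80 = (1/0.064005)² = 15.6238² = 244.10 µm

P80 = 244.1 µm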